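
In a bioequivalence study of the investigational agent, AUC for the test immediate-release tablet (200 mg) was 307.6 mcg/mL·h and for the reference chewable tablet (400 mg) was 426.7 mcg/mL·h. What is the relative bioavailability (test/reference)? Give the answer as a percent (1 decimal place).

F_rel = 144.2%

F_rel = (AUC_test/D_test) / (AUC_ref/D_ref)
      = (307.6/200) / (426.7/400)
      = 1.538 / 1.06675 = 1.4418 = 144.18%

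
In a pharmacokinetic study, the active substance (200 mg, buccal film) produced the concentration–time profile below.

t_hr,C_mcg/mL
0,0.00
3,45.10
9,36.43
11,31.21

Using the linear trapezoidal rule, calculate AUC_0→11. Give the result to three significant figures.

Trapezoidal AUC_0→11:
  [0→3]: (0.00+45.10)/2 × 3 = 67.65
  [3→9]: (45.10+36.43)/2 × 6 = 244.59
  [9→11]: (36.43+31.21)/2 × 2 = 67.64
  Sum = 379.88 mcg/mL·hr

AUC = 380 mcg/mL·hr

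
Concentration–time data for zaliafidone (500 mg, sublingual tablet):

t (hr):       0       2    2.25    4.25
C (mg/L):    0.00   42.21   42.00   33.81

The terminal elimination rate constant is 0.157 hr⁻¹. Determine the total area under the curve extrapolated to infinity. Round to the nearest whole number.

AUC = 344 mg/L·hr

Trapezoidal AUC_0→4.25:
  [0→2]: (0.00+42.21)/2 × 2 = 42.21
  [2→2.25]: (42.21+42.00)/2 × 0.25 = 10.52625
  [2.25→4.25]: (42.00+33.81)/2 × 2 = 75.81
  Sum = 128.54625 mg/L·hr
Extrapolated tail: C_last / k_e = 33.81 / 0.157 = 215.350
AUC_0→∞ = 128.54625 + 215.350 = 343.89625 mg/L·hr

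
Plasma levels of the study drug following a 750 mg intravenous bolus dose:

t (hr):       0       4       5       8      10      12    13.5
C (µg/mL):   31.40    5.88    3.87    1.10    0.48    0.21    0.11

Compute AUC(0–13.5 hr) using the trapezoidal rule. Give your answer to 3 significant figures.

AUC = 89.4 µg/mL·hr

Trapezoidal AUC_0→13.5:
  [0→4]: (31.40+5.88)/2 × 4 = 74.56
  [4→5]: (5.88+3.87)/2 × 1 = 4.875
  [5→8]: (3.87+1.10)/2 × 3 = 7.455
  [8→10]: (1.10+0.48)/2 × 2 = 1.58
  [10→12]: (0.48+0.21)/2 × 2 = 0.69
  [12→13.5]: (0.21+0.11)/2 × 1.5 = 0.24
  Sum = 89.4 µg/mL·hr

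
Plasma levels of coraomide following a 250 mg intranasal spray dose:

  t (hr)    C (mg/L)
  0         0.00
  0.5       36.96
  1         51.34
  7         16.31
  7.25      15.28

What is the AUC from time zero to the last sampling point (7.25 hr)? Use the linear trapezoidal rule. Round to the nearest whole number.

AUC = 238 mg/L·hr

Trapezoidal AUC_0→7.25:
  [0→0.5]: (0.00+36.96)/2 × 0.5 = 9.24
  [0.5→1]: (36.96+51.34)/2 × 0.5 = 22.075
  [1→7]: (51.34+16.31)/2 × 6 = 202.95
  [7→7.25]: (16.31+15.28)/2 × 0.25 = 3.94875
  Sum = 238.21375 mg/L·hr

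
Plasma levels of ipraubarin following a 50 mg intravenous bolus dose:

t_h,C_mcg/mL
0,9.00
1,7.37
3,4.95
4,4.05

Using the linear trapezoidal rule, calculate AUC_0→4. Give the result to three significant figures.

AUC = 25.0 mcg/mL·h

Trapezoidal AUC_0→4:
  [0→1]: (9.00+7.37)/2 × 1 = 8.185
  [1→3]: (7.37+4.95)/2 × 2 = 12.32
  [3→4]: (4.95+4.05)/2 × 1 = 4.5
  Sum = 25.005 mcg/mL·h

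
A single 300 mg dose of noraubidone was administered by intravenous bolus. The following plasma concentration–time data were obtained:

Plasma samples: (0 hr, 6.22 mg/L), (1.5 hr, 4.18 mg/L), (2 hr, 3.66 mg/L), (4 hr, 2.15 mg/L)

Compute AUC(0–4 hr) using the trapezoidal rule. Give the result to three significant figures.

Trapezoidal AUC_0→4:
  [0→1.5]: (6.22+4.18)/2 × 1.5 = 7.8
  [1.5→2]: (4.18+3.66)/2 × 0.5 = 1.96
  [2→4]: (3.66+2.15)/2 × 2 = 5.81
  Sum = 15.57 mg/L·hr

AUC = 15.6 mg/L·hr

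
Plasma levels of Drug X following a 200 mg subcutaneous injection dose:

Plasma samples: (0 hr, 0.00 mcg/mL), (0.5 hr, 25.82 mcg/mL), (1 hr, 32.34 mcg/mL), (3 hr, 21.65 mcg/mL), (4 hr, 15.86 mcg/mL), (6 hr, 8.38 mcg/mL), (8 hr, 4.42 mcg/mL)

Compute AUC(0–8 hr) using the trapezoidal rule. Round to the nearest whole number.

Trapezoidal AUC_0→8:
  [0→0.5]: (0.00+25.82)/2 × 0.5 = 6.455
  [0.5→1]: (25.82+32.34)/2 × 0.5 = 14.54
  [1→3]: (32.34+21.65)/2 × 2 = 53.99
  [3→4]: (21.65+15.86)/2 × 1 = 18.755
  [4→6]: (15.86+8.38)/2 × 2 = 24.24
  [6→8]: (8.38+4.42)/2 × 2 = 12.8
  Sum = 130.78 mcg/mL·hr

AUC = 131 mcg/mL·hr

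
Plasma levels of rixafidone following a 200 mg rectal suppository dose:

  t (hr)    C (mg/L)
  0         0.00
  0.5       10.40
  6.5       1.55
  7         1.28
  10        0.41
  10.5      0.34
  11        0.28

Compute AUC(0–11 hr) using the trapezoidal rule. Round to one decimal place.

Trapezoidal AUC_0→11:
  [0→0.5]: (0.00+10.40)/2 × 0.5 = 2.6
  [0.5→6.5]: (10.40+1.55)/2 × 6 = 35.85
  [6.5→7]: (1.55+1.28)/2 × 0.5 = 0.7075
  [7→10]: (1.28+0.41)/2 × 3 = 2.535
  [10→10.5]: (0.41+0.34)/2 × 0.5 = 0.1875
  [10.5→11]: (0.34+0.28)/2 × 0.5 = 0.155
  Sum = 42.035 mg/L·hr

AUC = 42.0 mg/L·hr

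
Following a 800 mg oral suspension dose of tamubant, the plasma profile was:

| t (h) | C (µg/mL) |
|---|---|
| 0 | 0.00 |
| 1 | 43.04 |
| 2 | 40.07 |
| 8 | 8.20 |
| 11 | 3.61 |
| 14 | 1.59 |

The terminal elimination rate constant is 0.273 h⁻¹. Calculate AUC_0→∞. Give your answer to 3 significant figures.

Trapezoidal AUC_0→14:
  [0→1]: (0.00+43.04)/2 × 1 = 21.52
  [1→2]: (43.04+40.07)/2 × 1 = 41.555
  [2→8]: (40.07+8.20)/2 × 6 = 144.81
  [8→11]: (8.20+3.61)/2 × 3 = 17.715
  [11→14]: (3.61+1.59)/2 × 3 = 7.8
  Sum = 233.4 µg/mL·h
Extrapolated tail: C_last / k_e = 1.59 / 0.273 = 5.824
AUC_0→∞ = 233.4 + 5.824 = 239.224 µg/mL·h

AUC = 239 µg/mL·h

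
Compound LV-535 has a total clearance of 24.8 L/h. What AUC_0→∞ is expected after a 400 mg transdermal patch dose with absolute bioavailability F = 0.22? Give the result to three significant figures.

AUC_0→∞ = F × Dose / CL
        = 0.22 × 400 / 24.8 = 3.54839 mg/L·h

AUC = 3.55 mg/L·h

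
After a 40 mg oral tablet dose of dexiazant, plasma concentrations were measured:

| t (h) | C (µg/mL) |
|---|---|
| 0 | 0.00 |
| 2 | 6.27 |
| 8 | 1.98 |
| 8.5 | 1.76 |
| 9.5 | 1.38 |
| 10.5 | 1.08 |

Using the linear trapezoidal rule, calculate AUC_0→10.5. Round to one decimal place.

AUC = 34.8 µg/mL·h

Trapezoidal AUC_0→10.5:
  [0→2]: (0.00+6.27)/2 × 2 = 6.27
  [2→8]: (6.27+1.98)/2 × 6 = 24.75
  [8→8.5]: (1.98+1.76)/2 × 0.5 = 0.935
  [8.5→9.5]: (1.76+1.38)/2 × 1 = 1.57
  [9.5→10.5]: (1.38+1.08)/2 × 1 = 1.23
  Sum = 34.755 µg/mL·h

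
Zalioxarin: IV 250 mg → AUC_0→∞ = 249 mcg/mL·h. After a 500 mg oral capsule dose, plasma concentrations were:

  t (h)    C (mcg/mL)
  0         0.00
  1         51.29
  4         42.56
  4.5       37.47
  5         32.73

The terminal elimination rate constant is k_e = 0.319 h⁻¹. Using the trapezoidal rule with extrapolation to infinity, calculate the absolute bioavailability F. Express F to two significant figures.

Trapezoidal AUC_0→5 (oral capsule):
  [0→1]: (0.00+51.29)/2 × 1 = 25.645
  [1→4]: (51.29+42.56)/2 × 3 = 140.775
  [4→4.5]: (42.56+37.47)/2 × 0.5 = 20.0075
  [4.5→5]: (37.47+32.73)/2 × 0.5 = 17.55
  Sum = 203.9775 mcg/mL·h
Tail: C_last/k_e = 32.73/0.319 = 102.602
AUC_0→∞ (oral capsule) = 203.9775 + 102.602 = 306.5795 mcg/mL·h
F = (AUC_ev/D_ev)/(AUC_iv/D_iv) = (306.5795/500)/(249/250) = 0.613159/0.996 = 0.6156

F = 0.62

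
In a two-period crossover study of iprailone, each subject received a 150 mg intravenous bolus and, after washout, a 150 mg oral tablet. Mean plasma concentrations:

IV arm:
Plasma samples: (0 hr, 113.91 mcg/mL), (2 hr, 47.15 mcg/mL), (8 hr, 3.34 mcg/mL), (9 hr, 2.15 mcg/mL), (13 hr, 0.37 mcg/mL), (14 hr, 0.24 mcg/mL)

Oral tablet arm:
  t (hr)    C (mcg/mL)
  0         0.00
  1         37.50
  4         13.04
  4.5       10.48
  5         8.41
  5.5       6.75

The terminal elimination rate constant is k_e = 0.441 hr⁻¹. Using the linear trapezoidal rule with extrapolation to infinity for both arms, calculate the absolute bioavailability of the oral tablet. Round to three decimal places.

Trapezoidal AUC_0→14 (IV):
  [0→2]: (113.91+47.15)/2 × 2 = 161.06
  [2→8]: (47.15+3.34)/2 × 6 = 151.47
  [8→9]: (3.34+2.15)/2 × 1 = 2.745
  [9→13]: (2.15+0.37)/2 × 4 = 5.04
  [13→14]: (0.37+0.24)/2 × 1 = 0.305
  Sum = 320.62 mcg/mL·hr
IV tail: 0.24/0.441 = 0.544; AUC_iv,0→∞ = 320.62 + 0.544 = 321.164 mcg/mL·hr
Trapezoidal AUC_0→5.5 (oral tablet):
  [0→1]: (0.00+37.50)/2 × 1 = 18.75
  [1→4]: (37.50+13.04)/2 × 3 = 75.81
  [4→4.5]: (13.04+10.48)/2 × 0.5 = 5.88
  [4.5→5]: (10.48+8.41)/2 × 0.5 = 4.7225
  [5→5.5]: (8.41+6.75)/2 × 0.5 = 3.79
  Sum = 108.9525 mcg/mL·hr
oral tablet tail: 6.75/0.441 = 15.306; AUC_ev,0→∞ = 108.9525 + 15.306 = 124.2585 mcg/mL·hr
F = (AUC_ev/D_ev)/(AUC_iv/D_iv) = (124.2585/150)/(321.164/150) = 0.82839/2.14109 = 0.3869

F = 0.387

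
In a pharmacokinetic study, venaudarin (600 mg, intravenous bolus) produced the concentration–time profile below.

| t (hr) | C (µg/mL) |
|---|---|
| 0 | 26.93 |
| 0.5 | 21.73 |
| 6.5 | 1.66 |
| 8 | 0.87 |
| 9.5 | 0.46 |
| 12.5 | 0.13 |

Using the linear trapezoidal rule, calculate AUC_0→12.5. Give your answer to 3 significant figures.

Trapezoidal AUC_0→12.5:
  [0→0.5]: (26.93+21.73)/2 × 0.5 = 12.165
  [0.5→6.5]: (21.73+1.66)/2 × 6 = 70.17
  [6.5→8]: (1.66+0.87)/2 × 1.5 = 1.8975
  [8→9.5]: (0.87+0.46)/2 × 1.5 = 0.9975
  [9.5→12.5]: (0.46+0.13)/2 × 3 = 0.885
  Sum = 86.115 µg/mL·hr

AUC = 86.1 µg/mL·hr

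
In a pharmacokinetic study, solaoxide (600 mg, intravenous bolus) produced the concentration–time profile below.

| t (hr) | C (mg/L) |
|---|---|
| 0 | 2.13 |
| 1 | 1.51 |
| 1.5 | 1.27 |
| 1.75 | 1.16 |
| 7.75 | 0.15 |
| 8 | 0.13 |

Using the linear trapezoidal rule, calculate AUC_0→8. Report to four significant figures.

Trapezoidal AUC_0→8:
  [0→1]: (2.13+1.51)/2 × 1 = 1.82
  [1→1.5]: (1.51+1.27)/2 × 0.5 = 0.695
  [1.5→1.75]: (1.27+1.16)/2 × 0.25 = 0.30375
  [1.75→7.75]: (1.16+0.15)/2 × 6 = 3.93
  [7.75→8]: (0.15+0.13)/2 × 0.25 = 0.035
  Sum = 6.78375 mg/L·hr

AUC = 6.784 mg/L·hr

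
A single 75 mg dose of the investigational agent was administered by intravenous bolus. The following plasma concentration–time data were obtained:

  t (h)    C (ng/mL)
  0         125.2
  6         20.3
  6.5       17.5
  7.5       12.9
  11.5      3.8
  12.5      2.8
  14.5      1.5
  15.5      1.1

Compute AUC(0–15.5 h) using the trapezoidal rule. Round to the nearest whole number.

Trapezoidal AUC_0→15.5:
  [0→6]: (125.2+20.3)/2 × 6 = 436.5
  [6→6.5]: (20.3+17.5)/2 × 0.5 = 9.45
  [6.5→7.5]: (17.5+12.9)/2 × 1 = 15.2
  [7.5→11.5]: (12.9+3.8)/2 × 4 = 33.4
  [11.5→12.5]: (3.8+2.8)/2 × 1 = 3.3
  [12.5→14.5]: (2.8+1.5)/2 × 2 = 4.3
  [14.5→15.5]: (1.5+1.1)/2 × 1 = 1.3
  Sum = 503.45 ng/mL·h

AUC = 503 ng/mL·h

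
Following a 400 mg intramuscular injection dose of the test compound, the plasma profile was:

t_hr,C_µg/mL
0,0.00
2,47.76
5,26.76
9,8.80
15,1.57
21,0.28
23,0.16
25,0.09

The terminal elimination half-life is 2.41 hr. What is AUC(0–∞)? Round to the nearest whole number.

AUC = 268 µg/mL·hr

Trapezoidal AUC_0→25:
  [0→2]: (0.00+47.76)/2 × 2 = 47.76
  [2→5]: (47.76+26.76)/2 × 3 = 111.78
  [5→9]: (26.76+8.80)/2 × 4 = 71.12
  [9→15]: (8.80+1.57)/2 × 6 = 31.11
  [15→21]: (1.57+0.28)/2 × 6 = 5.55
  [21→23]: (0.28+0.16)/2 × 2 = 0.44
  [23→25]: (0.16+0.09)/2 × 2 = 0.25
  Sum = 268.01 µg/mL·hr
k_e = ln2 / t½ = 0.693147 / 2.41 = 0.2876 hr^-1
Extrapolated tail: C_last / k_e = 0.09 / 0.2876 = 0.313
AUC_0→∞ = 268.01 + 0.313 = 268.323 µg/mL·hr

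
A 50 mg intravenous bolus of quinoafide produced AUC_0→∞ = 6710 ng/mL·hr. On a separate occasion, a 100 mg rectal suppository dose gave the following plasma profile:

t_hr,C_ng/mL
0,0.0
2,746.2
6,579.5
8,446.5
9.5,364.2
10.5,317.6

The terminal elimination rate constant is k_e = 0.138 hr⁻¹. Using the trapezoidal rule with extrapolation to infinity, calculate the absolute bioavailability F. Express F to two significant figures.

F = 0.57

Trapezoidal AUC_0→10.5 (rectal suppository):
  [0→2]: (0.0+746.2)/2 × 2 = 746.2
  [2→6]: (746.2+579.5)/2 × 4 = 2651.4
  [6→8]: (579.5+446.5)/2 × 2 = 1026.0
  [8→9.5]: (446.5+364.2)/2 × 1.5 = 608.025
  [9.5→10.5]: (364.2+317.6)/2 × 1 = 340.9
  Sum = 5372.525 ng/mL·hr
Tail: C_last/k_e = 317.6/0.138 = 2301.449
AUC_0→∞ (rectal suppository) = 5372.525 + 2301.449 = 7673.974 ng/mL·hr
F = (AUC_ev/D_ev)/(AUC_iv/D_iv) = (7673.974/100)/(6710/50) = 76.73974/134.2 = 0.5718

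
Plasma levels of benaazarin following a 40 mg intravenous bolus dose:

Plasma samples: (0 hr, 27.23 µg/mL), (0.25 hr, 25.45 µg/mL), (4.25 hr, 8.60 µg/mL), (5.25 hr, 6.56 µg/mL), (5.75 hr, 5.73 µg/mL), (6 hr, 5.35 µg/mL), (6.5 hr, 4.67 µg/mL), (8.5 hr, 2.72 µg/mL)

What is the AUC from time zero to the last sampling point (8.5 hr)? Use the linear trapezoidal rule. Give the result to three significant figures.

Trapezoidal AUC_0→8.5:
  [0→0.25]: (27.23+25.45)/2 × 0.25 = 6.585
  [0.25→4.25]: (25.45+8.60)/2 × 4 = 68.1
  [4.25→5.25]: (8.60+6.56)/2 × 1 = 7.58
  [5.25→5.75]: (6.56+5.73)/2 × 0.5 = 3.0725
  [5.75→6]: (5.73+5.35)/2 × 0.25 = 1.385
  [6→6.5]: (5.35+4.67)/2 × 0.5 = 2.505
  [6.5→8.5]: (4.67+2.72)/2 × 2 = 7.39
  Sum = 96.6175 µg/mL·hr

AUC = 96.6 µg/mL·hr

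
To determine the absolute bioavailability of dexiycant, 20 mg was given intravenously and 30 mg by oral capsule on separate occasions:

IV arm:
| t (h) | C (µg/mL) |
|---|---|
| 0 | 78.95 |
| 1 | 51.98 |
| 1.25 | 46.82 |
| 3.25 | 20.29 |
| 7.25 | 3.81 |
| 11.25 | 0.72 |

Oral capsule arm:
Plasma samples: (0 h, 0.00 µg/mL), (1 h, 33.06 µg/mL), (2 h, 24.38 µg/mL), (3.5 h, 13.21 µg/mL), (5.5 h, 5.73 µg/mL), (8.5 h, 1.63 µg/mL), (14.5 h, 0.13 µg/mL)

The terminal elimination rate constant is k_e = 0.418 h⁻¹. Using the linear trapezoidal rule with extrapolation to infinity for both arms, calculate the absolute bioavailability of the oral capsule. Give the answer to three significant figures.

Trapezoidal AUC_0→11.25 (IV):
  [0→1]: (78.95+51.98)/2 × 1 = 65.465
  [1→1.25]: (51.98+46.82)/2 × 0.25 = 12.35
  [1.25→3.25]: (46.82+20.29)/2 × 2 = 67.11
  [3.25→7.25]: (20.29+3.81)/2 × 4 = 48.2
  [7.25→11.25]: (3.81+0.72)/2 × 4 = 9.06
  Sum = 202.185 µg/mL·h
IV tail: 0.72/0.418 = 1.722; AUC_iv,0→∞ = 202.185 + 1.722 = 203.907 µg/mL·h
Trapezoidal AUC_0→14.5 (oral capsule):
  [0→1]: (0.00+33.06)/2 × 1 = 16.53
  [1→2]: (33.06+24.38)/2 × 1 = 28.72
  [2→3.5]: (24.38+13.21)/2 × 1.5 = 28.1925
  [3.5→5.5]: (13.21+5.73)/2 × 2 = 18.94
  [5.5→8.5]: (5.73+1.63)/2 × 3 = 11.04
  [8.5→14.5]: (1.63+0.13)/2 × 6 = 5.28
  Sum = 108.7025 µg/mL·h
oral capsule tail: 0.13/0.418 = 0.311; AUC_ev,0→∞ = 108.7025 + 0.311 = 109.0135 µg/mL·h
F = (AUC_ev/D_ev)/(AUC_iv/D_iv) = (109.0135/30)/(203.907/20) = 3.63378/10.19535 = 0.3564

F = 0.356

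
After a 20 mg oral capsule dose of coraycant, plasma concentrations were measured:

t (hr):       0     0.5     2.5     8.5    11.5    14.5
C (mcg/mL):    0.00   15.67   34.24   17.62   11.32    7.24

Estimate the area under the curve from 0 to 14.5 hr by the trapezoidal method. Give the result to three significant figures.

Trapezoidal AUC_0→14.5:
  [0→0.5]: (0.00+15.67)/2 × 0.5 = 3.9175
  [0.5→2.5]: (15.67+34.24)/2 × 2 = 49.91
  [2.5→8.5]: (34.24+17.62)/2 × 6 = 155.58
  [8.5→11.5]: (17.62+11.32)/2 × 3 = 43.41
  [11.5→14.5]: (11.32+7.24)/2 × 3 = 27.84
  Sum = 280.6575 mcg/mL·hr

AUC = 281 mcg/mL·hr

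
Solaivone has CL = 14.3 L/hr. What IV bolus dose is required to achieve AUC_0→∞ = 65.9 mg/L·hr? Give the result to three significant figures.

Dose_iv = CL × AUC_0→∞
     = 14.3 × 65.9 = 942.37 mg

Dose = 942 mg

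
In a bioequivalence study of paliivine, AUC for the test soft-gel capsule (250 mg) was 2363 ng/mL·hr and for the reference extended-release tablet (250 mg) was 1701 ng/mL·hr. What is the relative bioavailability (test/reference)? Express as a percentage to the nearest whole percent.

F_rel = 139%

F_rel = (AUC_test/D_test) / (AUC_ref/D_ref)
      = (2363/250) / (1701/250)
      = 9.452 / 6.804 = 1.3892 = 138.92%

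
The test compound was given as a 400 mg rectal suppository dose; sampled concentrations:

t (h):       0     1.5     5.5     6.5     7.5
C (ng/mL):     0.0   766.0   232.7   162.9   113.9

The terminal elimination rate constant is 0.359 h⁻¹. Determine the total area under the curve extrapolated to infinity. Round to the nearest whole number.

AUC = 3225 ng/mL·h

Trapezoidal AUC_0→7.5:
  [0→1.5]: (0.0+766.0)/2 × 1.5 = 574.5
  [1.5→5.5]: (766.0+232.7)/2 × 4 = 1997.4
  [5.5→6.5]: (232.7+162.9)/2 × 1 = 197.8
  [6.5→7.5]: (162.9+113.9)/2 × 1 = 138.4
  Sum = 2908.1 ng/mL·h
Extrapolated tail: C_last / k_e = 113.9 / 0.359 = 317.270
AUC_0→∞ = 2908.1 + 317.270 = 3225.37 ng/mL·h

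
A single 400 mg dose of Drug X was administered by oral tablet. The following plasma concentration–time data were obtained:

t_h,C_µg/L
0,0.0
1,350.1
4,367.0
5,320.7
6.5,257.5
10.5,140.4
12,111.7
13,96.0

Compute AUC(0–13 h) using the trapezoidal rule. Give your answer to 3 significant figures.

Trapezoidal AUC_0→13:
  [0→1]: (0.0+350.1)/2 × 1 = 175.05
  [1→4]: (350.1+367.0)/2 × 3 = 1075.65
  [4→5]: (367.0+320.7)/2 × 1 = 343.85
  [5→6.5]: (320.7+257.5)/2 × 1.5 = 433.65
  [6.5→10.5]: (257.5+140.4)/2 × 4 = 795.8
  [10.5→12]: (140.4+111.7)/2 × 1.5 = 189.075
  [12→13]: (111.7+96.0)/2 × 1 = 103.85
  Sum = 3116.925 µg/L·h

AUC = 3120 µg/L·h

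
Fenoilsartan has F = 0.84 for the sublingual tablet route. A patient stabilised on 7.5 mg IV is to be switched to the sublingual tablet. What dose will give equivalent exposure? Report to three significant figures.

D_sublingual = 8.93 mg

For equal systemic exposure: F × D_ev = D_iv
D_ev = D_iv / F = 7.5 / 0.84 = 8.92857 mg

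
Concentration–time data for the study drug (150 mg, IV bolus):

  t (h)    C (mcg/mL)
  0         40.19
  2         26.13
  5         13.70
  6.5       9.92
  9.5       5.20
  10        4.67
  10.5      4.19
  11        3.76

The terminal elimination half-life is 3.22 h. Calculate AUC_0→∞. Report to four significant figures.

Trapezoidal AUC_0→11:
  [0→2]: (40.19+26.13)/2 × 2 = 66.32
  [2→5]: (26.13+13.70)/2 × 3 = 59.745
  [5→6.5]: (13.70+9.92)/2 × 1.5 = 17.715
  [6.5→9.5]: (9.92+5.20)/2 × 3 = 22.68
  [9.5→10]: (5.20+4.67)/2 × 0.5 = 2.4675
  [10→10.5]: (4.67+4.19)/2 × 0.5 = 2.215
  [10.5→11]: (4.19+3.76)/2 × 0.5 = 1.9875
  Sum = 173.13 mcg/mL·h
k_e = ln2 / t½ = 0.693147 / 3.22 = 0.2153 h^-1
Extrapolated tail: C_last / k_e = 3.76 / 0.2153 = 17.464
AUC_0→∞ = 173.13 + 17.464 = 190.594 mcg/mL·h

AUC = 190.6 mcg/mL·h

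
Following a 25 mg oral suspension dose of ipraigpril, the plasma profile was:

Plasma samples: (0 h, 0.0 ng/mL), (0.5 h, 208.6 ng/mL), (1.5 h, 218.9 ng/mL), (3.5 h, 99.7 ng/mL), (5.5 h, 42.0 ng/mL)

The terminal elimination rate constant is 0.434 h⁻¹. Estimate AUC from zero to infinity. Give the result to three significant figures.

Trapezoidal AUC_0→5.5:
  [0→0.5]: (0.0+208.6)/2 × 0.5 = 52.15
  [0.5→1.5]: (208.6+218.9)/2 × 1 = 213.75
  [1.5→3.5]: (218.9+99.7)/2 × 2 = 318.6
  [3.5→5.5]: (99.7+42.0)/2 × 2 = 141.7
  Sum = 726.2 ng/mL·h
Extrapolated tail: C_last / k_e = 42.0 / 0.434 = 96.774
AUC_0→∞ = 726.2 + 96.774 = 822.974 ng/mL·h

AUC = 823 ng/mL·h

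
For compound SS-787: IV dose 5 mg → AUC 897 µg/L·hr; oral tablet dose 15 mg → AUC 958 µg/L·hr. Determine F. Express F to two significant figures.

F = (AUC_ev / D_ev) / (AUC_iv / D_iv)
  = (958/15) / (897/5)
  = 63.8667 / 179.4 = 0.3560

F = 0.36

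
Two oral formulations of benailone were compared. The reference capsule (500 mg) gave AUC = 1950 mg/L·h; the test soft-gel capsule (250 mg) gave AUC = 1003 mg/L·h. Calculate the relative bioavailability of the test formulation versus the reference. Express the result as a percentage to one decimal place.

F_rel = 102.9%

F_rel = (AUC_test/D_test) / (AUC_ref/D_ref)
      = (1003/250) / (1950/500)
      = 4.012 / 3.9 = 1.0287 = 102.87%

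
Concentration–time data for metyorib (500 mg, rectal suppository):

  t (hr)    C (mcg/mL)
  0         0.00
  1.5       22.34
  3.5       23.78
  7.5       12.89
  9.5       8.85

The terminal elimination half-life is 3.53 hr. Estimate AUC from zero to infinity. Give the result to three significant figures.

AUC = 203 mcg/mL·hr

Trapezoidal AUC_0→9.5:
  [0→1.5]: (0.00+22.34)/2 × 1.5 = 16.755
  [1.5→3.5]: (22.34+23.78)/2 × 2 = 46.12
  [3.5→7.5]: (23.78+12.89)/2 × 4 = 73.34
  [7.5→9.5]: (12.89+8.85)/2 × 2 = 21.74
  Sum = 157.955 mcg/mL·hr
k_e = ln2 / t½ = 0.693147 / 3.53 = 0.1964 hr^-1
Extrapolated tail: C_last / k_e = 8.85 / 0.1964 = 45.061
AUC_0→∞ = 157.955 + 45.061 = 203.016 mcg/mL·hr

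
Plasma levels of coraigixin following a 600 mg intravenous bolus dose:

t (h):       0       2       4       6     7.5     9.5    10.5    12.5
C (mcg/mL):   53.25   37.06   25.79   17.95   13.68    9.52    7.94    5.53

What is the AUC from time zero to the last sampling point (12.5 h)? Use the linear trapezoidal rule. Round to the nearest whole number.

AUC = 266 mcg/mL·h

Trapezoidal AUC_0→12.5:
  [0→2]: (53.25+37.06)/2 × 2 = 90.31
  [2→4]: (37.06+25.79)/2 × 2 = 62.85
  [4→6]: (25.79+17.95)/2 × 2 = 43.74
  [6→7.5]: (17.95+13.68)/2 × 1.5 = 23.7225
  [7.5→9.5]: (13.68+9.52)/2 × 2 = 23.2
  [9.5→10.5]: (9.52+7.94)/2 × 1 = 8.73
  [10.5→12.5]: (7.94+5.53)/2 × 2 = 13.47
  Sum = 266.0225 mcg/mL·h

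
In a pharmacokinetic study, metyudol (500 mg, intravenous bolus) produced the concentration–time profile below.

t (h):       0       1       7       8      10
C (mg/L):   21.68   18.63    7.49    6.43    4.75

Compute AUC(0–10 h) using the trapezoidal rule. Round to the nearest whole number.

AUC = 117 mg/L·h

Trapezoidal AUC_0→10:
  [0→1]: (21.68+18.63)/2 × 1 = 20.155
  [1→7]: (18.63+7.49)/2 × 6 = 78.36
  [7→8]: (7.49+6.43)/2 × 1 = 6.96
  [8→10]: (6.43+4.75)/2 × 2 = 11.18
  Sum = 116.655 mg/L·h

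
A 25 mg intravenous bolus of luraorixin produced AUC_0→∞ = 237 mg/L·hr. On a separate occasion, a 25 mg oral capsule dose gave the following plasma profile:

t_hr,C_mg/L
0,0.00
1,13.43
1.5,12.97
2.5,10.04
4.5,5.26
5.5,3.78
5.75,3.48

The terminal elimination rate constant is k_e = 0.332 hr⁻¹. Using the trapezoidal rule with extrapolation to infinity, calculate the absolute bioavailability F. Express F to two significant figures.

Trapezoidal AUC_0→5.75 (oral capsule):
  [0→1]: (0.00+13.43)/2 × 1 = 6.715
  [1→1.5]: (13.43+12.97)/2 × 0.5 = 6.6
  [1.5→2.5]: (12.97+10.04)/2 × 1 = 11.505
  [2.5→4.5]: (10.04+5.26)/2 × 2 = 15.3
  [4.5→5.5]: (5.26+3.78)/2 × 1 = 4.52
  [5.5→5.75]: (3.78+3.48)/2 × 0.25 = 0.9075
  Sum = 45.5475 mg/L·hr
Tail: C_last/k_e = 3.48/0.332 = 10.482
AUC_0→∞ (oral capsule) = 45.5475 + 10.482 = 56.0295 mg/L·hr
F = (AUC_ev/D_ev)/(AUC_iv/D_iv) = (56.0295/25)/(237/25) = 2.24118/9.48 = 0.2364

F = 0.24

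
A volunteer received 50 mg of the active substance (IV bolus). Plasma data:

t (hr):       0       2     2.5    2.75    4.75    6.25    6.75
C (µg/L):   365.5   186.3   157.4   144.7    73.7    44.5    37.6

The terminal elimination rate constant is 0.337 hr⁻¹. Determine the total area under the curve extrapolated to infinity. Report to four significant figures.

AUC = 1115 µg/L·hr

Trapezoidal AUC_0→6.75:
  [0→2]: (365.5+186.3)/2 × 2 = 551.8
  [2→2.5]: (186.3+157.4)/2 × 0.5 = 85.925
  [2.5→2.75]: (157.4+144.7)/2 × 0.25 = 37.7625
  [2.75→4.75]: (144.7+73.7)/2 × 2 = 218.4
  [4.75→6.25]: (73.7+44.5)/2 × 1.5 = 88.65
  [6.25→6.75]: (44.5+37.6)/2 × 0.5 = 20.525
  Sum = 1003.0625 µg/L·hr
Extrapolated tail: C_last / k_e = 37.6 / 0.337 = 111.573
AUC_0→∞ = 1003.0625 + 111.573 = 1114.6355 µg/L·hr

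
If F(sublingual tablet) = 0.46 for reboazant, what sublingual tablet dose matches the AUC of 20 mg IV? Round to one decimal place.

For equal systemic exposure: F × D_ev = D_iv
D_ev = D_iv / F = 20 / 0.46 = 43.4783 mg

D_sublingual = 43.5 mg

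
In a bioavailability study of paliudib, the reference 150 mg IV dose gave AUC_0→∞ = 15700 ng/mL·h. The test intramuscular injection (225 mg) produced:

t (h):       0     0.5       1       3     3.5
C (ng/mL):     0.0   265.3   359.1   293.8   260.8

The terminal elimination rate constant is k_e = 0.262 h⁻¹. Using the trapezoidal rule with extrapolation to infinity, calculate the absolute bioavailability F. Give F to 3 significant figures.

F = 0.0853

Trapezoidal AUC_0→3.5 (intramuscular injection):
  [0→0.5]: (0.0+265.3)/2 × 0.5 = 66.325
  [0.5→1]: (265.3+359.1)/2 × 0.5 = 156.1
  [1→3]: (359.1+293.8)/2 × 2 = 652.9
  [3→3.5]: (293.8+260.8)/2 × 0.5 = 138.65
  Sum = 1013.975 ng/mL·h
Tail: C_last/k_e = 260.8/0.262 = 995.420
AUC_0→∞ (intramuscular injection) = 1013.975 + 995.420 = 2009.395 ng/mL·h
F = (AUC_ev/D_ev)/(AUC_iv/D_iv) = (2009.395/225)/(15700/150) = 8.93064/104.667 = 0.0853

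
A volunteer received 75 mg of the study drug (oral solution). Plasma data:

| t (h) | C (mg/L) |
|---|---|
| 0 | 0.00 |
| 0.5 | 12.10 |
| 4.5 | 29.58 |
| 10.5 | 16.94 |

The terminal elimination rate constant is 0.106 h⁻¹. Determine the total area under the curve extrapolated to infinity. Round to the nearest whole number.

Trapezoidal AUC_0→10.5:
  [0→0.5]: (0.00+12.10)/2 × 0.5 = 3.025
  [0.5→4.5]: (12.10+29.58)/2 × 4 = 83.36
  [4.5→10.5]: (29.58+16.94)/2 × 6 = 139.56
  Sum = 225.945 mg/L·h
Extrapolated tail: C_last / k_e = 16.94 / 0.106 = 159.811
AUC_0→∞ = 225.945 + 159.811 = 385.756 mg/L·h

AUC = 386 mg/L·h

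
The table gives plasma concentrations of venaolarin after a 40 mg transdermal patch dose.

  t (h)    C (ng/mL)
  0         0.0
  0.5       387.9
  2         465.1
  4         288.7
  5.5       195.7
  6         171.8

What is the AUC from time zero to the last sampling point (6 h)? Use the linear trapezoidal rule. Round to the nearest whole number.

Trapezoidal AUC_0→6:
  [0→0.5]: (0.0+387.9)/2 × 0.5 = 96.975
  [0.5→2]: (387.9+465.1)/2 × 1.5 = 639.75
  [2→4]: (465.1+288.7)/2 × 2 = 753.8
  [4→5.5]: (288.7+195.7)/2 × 1.5 = 363.3
  [5.5→6]: (195.7+171.8)/2 × 0.5 = 91.875
  Sum = 1945.7 ng/mL·h

AUC = 1946 ng/mL·h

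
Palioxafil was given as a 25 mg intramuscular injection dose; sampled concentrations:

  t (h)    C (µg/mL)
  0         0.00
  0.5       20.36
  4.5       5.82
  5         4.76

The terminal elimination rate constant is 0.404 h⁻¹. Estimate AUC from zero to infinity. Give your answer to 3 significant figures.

AUC = 71.9 µg/mL·h

Trapezoidal AUC_0→5:
  [0→0.5]: (0.00+20.36)/2 × 0.5 = 5.09
  [0.5→4.5]: (20.36+5.82)/2 × 4 = 52.36
  [4.5→5]: (5.82+4.76)/2 × 0.5 = 2.645
  Sum = 60.095 µg/mL·h
Extrapolated tail: C_last / k_e = 4.76 / 0.404 = 11.782
AUC_0→∞ = 60.095 + 11.782 = 71.877 µg/mL·h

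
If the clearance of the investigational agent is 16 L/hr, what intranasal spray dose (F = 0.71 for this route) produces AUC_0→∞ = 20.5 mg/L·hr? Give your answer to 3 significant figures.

Dose = CL × AUC_0→∞ / F
     = 16 × 20.5 / 0.71 = 461.972 mg

Dose = 462 mg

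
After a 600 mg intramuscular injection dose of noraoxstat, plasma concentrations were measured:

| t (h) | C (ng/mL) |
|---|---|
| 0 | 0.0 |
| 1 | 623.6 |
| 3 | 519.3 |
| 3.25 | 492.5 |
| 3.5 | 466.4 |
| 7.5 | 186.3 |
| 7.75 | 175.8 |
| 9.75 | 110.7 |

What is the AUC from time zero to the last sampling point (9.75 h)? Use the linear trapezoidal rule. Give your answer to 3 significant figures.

Trapezoidal AUC_0→9.75:
  [0→1]: (0.0+623.6)/2 × 1 = 311.8
  [1→3]: (623.6+519.3)/2 × 2 = 1142.9
  [3→3.25]: (519.3+492.5)/2 × 0.25 = 126.475
  [3.25→3.5]: (492.5+466.4)/2 × 0.25 = 119.8625
  [3.5→7.5]: (466.4+186.3)/2 × 4 = 1305.4
  [7.5→7.75]: (186.3+175.8)/2 × 0.25 = 45.2625
  [7.75→9.75]: (175.8+110.7)/2 × 2 = 286.5
  Sum = 3338.2 ng/mL·h

AUC = 3340 ng/mL·h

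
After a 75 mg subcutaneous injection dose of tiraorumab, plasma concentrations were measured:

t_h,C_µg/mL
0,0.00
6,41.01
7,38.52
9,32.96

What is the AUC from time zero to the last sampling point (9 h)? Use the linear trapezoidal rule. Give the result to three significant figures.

Trapezoidal AUC_0→9:
  [0→6]: (0.00+41.01)/2 × 6 = 123.03
  [6→7]: (41.01+38.52)/2 × 1 = 39.765
  [7→9]: (38.52+32.96)/2 × 2 = 71.48
  Sum = 234.275 µg/mL·h

AUC = 234 µg/mL·h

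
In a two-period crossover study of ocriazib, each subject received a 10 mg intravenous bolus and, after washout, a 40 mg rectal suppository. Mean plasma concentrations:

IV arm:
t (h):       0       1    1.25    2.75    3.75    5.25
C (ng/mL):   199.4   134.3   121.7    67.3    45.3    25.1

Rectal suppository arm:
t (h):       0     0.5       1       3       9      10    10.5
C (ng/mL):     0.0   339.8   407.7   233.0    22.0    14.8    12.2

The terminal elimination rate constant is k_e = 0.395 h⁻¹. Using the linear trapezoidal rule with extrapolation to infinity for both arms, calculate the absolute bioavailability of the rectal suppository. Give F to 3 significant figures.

Trapezoidal AUC_0→5.25 (IV):
  [0→1]: (199.4+134.3)/2 × 1 = 166.85
  [1→1.25]: (134.3+121.7)/2 × 0.25 = 32.0
  [1.25→2.75]: (121.7+67.3)/2 × 1.5 = 141.75
  [2.75→3.75]: (67.3+45.3)/2 × 1 = 56.3
  [3.75→5.25]: (45.3+25.1)/2 × 1.5 = 52.8
  Sum = 449.7 ng/mL·h
IV tail: 25.1/0.395 = 63.544; AUC_iv,0→∞ = 449.7 + 63.544 = 513.244 ng/mL·h
Trapezoidal AUC_0→10.5 (rectal suppository):
  [0→0.5]: (0.0+339.8)/2 × 0.5 = 84.95
  [0.5→1]: (339.8+407.7)/2 × 0.5 = 186.875
  [1→3]: (407.7+233.0)/2 × 2 = 640.7
  [3→9]: (233.0+22.0)/2 × 6 = 765.0
  [9→10]: (22.0+14.8)/2 × 1 = 18.4
  [10→10.5]: (14.8+12.2)/2 × 0.5 = 6.75
  Sum = 1702.675 ng/mL·h
rectal suppository tail: 12.2/0.395 = 30.886; AUC_ev,0→∞ = 1702.675 + 30.886 = 1733.561 ng/mL·h
F = (AUC_ev/D_ev)/(AUC_iv/D_iv) = (1733.561/40)/(513.244/10) = 43.339025/51.3244 = 0.8444

F = 0.844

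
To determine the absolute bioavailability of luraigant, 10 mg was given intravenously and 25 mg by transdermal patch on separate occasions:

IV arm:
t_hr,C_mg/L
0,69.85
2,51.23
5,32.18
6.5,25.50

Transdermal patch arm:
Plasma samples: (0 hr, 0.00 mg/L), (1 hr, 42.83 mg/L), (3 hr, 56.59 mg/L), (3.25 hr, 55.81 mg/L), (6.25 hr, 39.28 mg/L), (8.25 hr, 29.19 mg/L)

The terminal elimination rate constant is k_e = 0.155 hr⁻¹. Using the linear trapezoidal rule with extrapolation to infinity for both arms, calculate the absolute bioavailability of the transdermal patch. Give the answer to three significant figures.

F = 0.471

Trapezoidal AUC_0→6.5 (IV):
  [0→2]: (69.85+51.23)/2 × 2 = 121.08
  [2→5]: (51.23+32.18)/2 × 3 = 125.115
  [5→6.5]: (32.18+25.50)/2 × 1.5 = 43.26
  Sum = 289.455 mg/L·hr
IV tail: 25.50/0.155 = 164.516; AUC_iv,0→∞ = 289.455 + 164.516 = 453.971 mg/L·hr
Trapezoidal AUC_0→8.25 (transdermal patch):
  [0→1]: (0.00+42.83)/2 × 1 = 21.415
  [1→3]: (42.83+56.59)/2 × 2 = 99.42
  [3→3.25]: (56.59+55.81)/2 × 0.25 = 14.05
  [3.25→6.25]: (55.81+39.28)/2 × 3 = 142.635
  [6.25→8.25]: (39.28+29.19)/2 × 2 = 68.47
  Sum = 345.99 mg/L·hr
transdermal patch tail: 29.19/0.155 = 188.323; AUC_ev,0→∞ = 345.99 + 188.323 = 534.313 mg/L·hr
F = (AUC_ev/D_ev)/(AUC_iv/D_iv) = (534.313/25)/(453.971/10) = 21.37252/45.3971 = 0.4708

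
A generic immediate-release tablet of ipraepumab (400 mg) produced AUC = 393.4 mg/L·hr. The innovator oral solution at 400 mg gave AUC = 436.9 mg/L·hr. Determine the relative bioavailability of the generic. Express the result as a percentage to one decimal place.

F_rel = 90.0%

F_rel = (AUC_test/D_test) / (AUC_ref/D_ref)
      = (393.4/400) / (436.9/400)
      = 0.9835 / 1.09225 = 0.9004 = 90.04%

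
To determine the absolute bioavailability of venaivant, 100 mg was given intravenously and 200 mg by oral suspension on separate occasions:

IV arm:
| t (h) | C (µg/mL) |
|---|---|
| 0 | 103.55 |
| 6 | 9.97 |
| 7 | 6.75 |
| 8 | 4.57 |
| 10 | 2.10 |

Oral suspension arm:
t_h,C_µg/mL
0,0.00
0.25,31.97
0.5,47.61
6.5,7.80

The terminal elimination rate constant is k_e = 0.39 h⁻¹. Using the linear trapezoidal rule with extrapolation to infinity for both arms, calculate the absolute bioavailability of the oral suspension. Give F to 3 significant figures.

Trapezoidal AUC_0→10 (IV):
  [0→6]: (103.55+9.97)/2 × 6 = 340.56
  [6→7]: (9.97+6.75)/2 × 1 = 8.36
  [7→8]: (6.75+4.57)/2 × 1 = 5.66
  [8→10]: (4.57+2.10)/2 × 2 = 6.67
  Sum = 361.25 µg/mL·h
IV tail: 2.10/0.39 = 5.385; AUC_iv,0→∞ = 361.25 + 5.385 = 366.635 µg/mL·h
Trapezoidal AUC_0→6.5 (oral suspension):
  [0→0.25]: (0.00+31.97)/2 × 0.25 = 3.99625
  [0.25→0.5]: (31.97+47.61)/2 × 0.25 = 9.9475
  [0.5→6.5]: (47.61+7.80)/2 × 6 = 166.23
  Sum = 180.17375 µg/mL·h
oral suspension tail: 7.80/0.39 = 20.000; AUC_ev,0→∞ = 180.17375 + 20.000 = 200.17375 µg/mL·h
F = (AUC_ev/D_ev)/(AUC_iv/D_iv) = (200.17375/200)/(366.635/100) = 1.00087/3.66635 = 0.2730

F = 0.273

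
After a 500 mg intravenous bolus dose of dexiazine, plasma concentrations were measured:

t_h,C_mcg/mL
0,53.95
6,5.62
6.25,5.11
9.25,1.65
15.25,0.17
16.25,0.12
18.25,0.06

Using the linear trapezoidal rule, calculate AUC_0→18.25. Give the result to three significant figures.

Trapezoidal AUC_0→18.25:
  [0→6]: (53.95+5.62)/2 × 6 = 178.71
  [6→6.25]: (5.62+5.11)/2 × 0.25 = 1.34125
  [6.25→9.25]: (5.11+1.65)/2 × 3 = 10.14
  [9.25→15.25]: (1.65+0.17)/2 × 6 = 5.46
  [15.25→16.25]: (0.17+0.12)/2 × 1 = 0.145
  [16.25→18.25]: (0.12+0.06)/2 × 2 = 0.18
  Sum = 195.97625 mcg/mL·h

AUC = 196 mcg/mL·h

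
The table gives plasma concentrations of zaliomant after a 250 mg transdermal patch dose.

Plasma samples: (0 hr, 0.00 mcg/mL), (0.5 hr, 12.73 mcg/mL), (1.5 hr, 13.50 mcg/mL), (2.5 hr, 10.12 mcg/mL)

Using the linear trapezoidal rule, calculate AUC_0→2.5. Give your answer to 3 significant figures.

Trapezoidal AUC_0→2.5:
  [0→0.5]: (0.00+12.73)/2 × 0.5 = 3.1825
  [0.5→1.5]: (12.73+13.50)/2 × 1 = 13.115
  [1.5→2.5]: (13.50+10.12)/2 × 1 = 11.81
  Sum = 28.1075 mcg/mL·hr

AUC = 28.1 mcg/mL·hr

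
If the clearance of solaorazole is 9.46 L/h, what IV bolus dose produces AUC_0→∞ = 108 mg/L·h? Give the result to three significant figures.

Dose_iv = CL × AUC_0→∞
     = 9.46 × 108 = 1021.68 mg

Dose = 1020 mg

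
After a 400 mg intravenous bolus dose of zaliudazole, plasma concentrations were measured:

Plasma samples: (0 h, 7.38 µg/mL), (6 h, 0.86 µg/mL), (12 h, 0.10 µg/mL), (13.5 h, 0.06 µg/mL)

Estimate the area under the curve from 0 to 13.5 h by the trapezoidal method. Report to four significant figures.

AUC = 27.72 µg/mL·h

Trapezoidal AUC_0→13.5:
  [0→6]: (7.38+0.86)/2 × 6 = 24.72
  [6→12]: (0.86+0.10)/2 × 6 = 2.88
  [12→13.5]: (0.10+0.06)/2 × 1.5 = 0.12
  Sum = 27.72 µg/mL·h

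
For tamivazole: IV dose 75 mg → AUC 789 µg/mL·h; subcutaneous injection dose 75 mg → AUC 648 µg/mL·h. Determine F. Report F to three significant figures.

F = (AUC_ev / D_ev) / (AUC_iv / D_iv)
  = (648/75) / (789/75)
  = 8.64 / 10.52 = 0.8213

F = 0.821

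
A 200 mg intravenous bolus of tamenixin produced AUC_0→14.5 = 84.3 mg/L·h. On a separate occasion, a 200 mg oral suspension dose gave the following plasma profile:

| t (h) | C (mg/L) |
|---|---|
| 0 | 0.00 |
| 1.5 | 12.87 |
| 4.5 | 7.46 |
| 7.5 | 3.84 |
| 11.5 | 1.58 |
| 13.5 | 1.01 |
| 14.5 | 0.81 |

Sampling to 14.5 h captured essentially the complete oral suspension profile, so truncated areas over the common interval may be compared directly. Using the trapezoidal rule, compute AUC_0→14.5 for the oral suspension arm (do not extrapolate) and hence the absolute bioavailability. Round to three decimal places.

Trapezoidal AUC_0→14.5 (oral suspension):
  [0→1.5]: (0.00+12.87)/2 × 1.5 = 9.6525
  [1.5→4.5]: (12.87+7.46)/2 × 3 = 30.495
  [4.5→7.5]: (7.46+3.84)/2 × 3 = 16.95
  [7.5→11.5]: (3.84+1.58)/2 × 4 = 10.84
  [11.5→13.5]: (1.58+1.01)/2 × 2 = 2.59
  [13.5→14.5]: (1.01+0.81)/2 × 1 = 0.91
  Sum = 71.4375 mg/L·h
F = (AUC_ev/D_ev)/(AUC_iv/D_iv) = (71.4375/200)/(84.3/200) = 0.3571875/0.4215 = 0.8474

F = 0.847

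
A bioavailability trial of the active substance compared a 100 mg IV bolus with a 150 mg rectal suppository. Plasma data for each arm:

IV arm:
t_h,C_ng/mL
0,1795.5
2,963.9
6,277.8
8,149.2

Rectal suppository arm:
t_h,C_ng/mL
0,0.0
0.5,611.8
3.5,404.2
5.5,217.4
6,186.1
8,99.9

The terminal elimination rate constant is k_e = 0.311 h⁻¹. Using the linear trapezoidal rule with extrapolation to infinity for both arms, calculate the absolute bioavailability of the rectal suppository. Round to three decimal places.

Trapezoidal AUC_0→8 (IV):
  [0→2]: (1795.5+963.9)/2 × 2 = 2759.4
  [2→6]: (963.9+277.8)/2 × 4 = 2483.4
  [6→8]: (277.8+149.2)/2 × 2 = 427.0
  Sum = 5669.8 ng/mL·h
IV tail: 149.2/0.311 = 479.743; AUC_iv,0→∞ = 5669.8 + 479.743 = 6149.543 ng/mL·h
Trapezoidal AUC_0→8 (rectal suppository):
  [0→0.5]: (0.0+611.8)/2 × 0.5 = 152.95
  [0.5→3.5]: (611.8+404.2)/2 × 3 = 1524.0
  [3.5→5.5]: (404.2+217.4)/2 × 2 = 621.6
  [5.5→6]: (217.4+186.1)/2 × 0.5 = 100.875
  [6→8]: (186.1+99.9)/2 × 2 = 286.0
  Sum = 2685.425 ng/mL·h
rectal suppository tail: 99.9/0.311 = 321.222; AUC_ev,0→∞ = 2685.425 + 321.222 = 3006.647 ng/mL·h
F = (AUC_ev/D_ev)/(AUC_iv/D_iv) = (3006.647/150)/(6149.543/100) = 20.0443/61.49543 = 0.3259

F = 0.326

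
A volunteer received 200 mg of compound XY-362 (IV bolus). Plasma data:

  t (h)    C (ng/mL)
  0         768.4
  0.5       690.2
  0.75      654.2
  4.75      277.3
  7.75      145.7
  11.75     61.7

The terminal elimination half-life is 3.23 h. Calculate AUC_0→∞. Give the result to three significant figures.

AUC = 3730 ng/mL·h

Trapezoidal AUC_0→11.75:
  [0→0.5]: (768.4+690.2)/2 × 0.5 = 364.65
  [0.5→0.75]: (690.2+654.2)/2 × 0.25 = 168.05
  [0.75→4.75]: (654.2+277.3)/2 × 4 = 1863.0
  [4.75→7.75]: (277.3+145.7)/2 × 3 = 634.5
  [7.75→11.75]: (145.7+61.7)/2 × 4 = 414.8
  Sum = 3445.0 ng/mL·h
k_e = ln2 / t½ = 0.693147 / 3.23 = 0.2146 h^-1
Extrapolated tail: C_last / k_e = 61.7 / 0.2146 = 287.512
AUC_0→∞ = 3445.0 + 287.512 = 3732.512 ng/mL·h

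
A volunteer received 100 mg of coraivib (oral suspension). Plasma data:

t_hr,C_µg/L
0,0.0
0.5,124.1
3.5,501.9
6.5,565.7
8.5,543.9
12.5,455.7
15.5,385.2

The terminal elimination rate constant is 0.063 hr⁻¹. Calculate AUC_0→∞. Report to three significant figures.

Trapezoidal AUC_0→15.5:
  [0→0.5]: (0.0+124.1)/2 × 0.5 = 31.025
  [0.5→3.5]: (124.1+501.9)/2 × 3 = 939.0
  [3.5→6.5]: (501.9+565.7)/2 × 3 = 1601.4
  [6.5→8.5]: (565.7+543.9)/2 × 2 = 1109.6
  [8.5→12.5]: (543.9+455.7)/2 × 4 = 1999.2
  [12.5→15.5]: (455.7+385.2)/2 × 3 = 1261.35
  Sum = 6941.575 µg/L·hr
Extrapolated tail: C_last / k_e = 385.2 / 0.063 = 6114.286
AUC_0→∞ = 6941.575 + 6114.286 = 13055.861 µg/L·hr

AUC = 13100 µg/L·hr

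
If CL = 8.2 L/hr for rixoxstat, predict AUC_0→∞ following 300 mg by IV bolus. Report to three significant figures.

AUC_0→∞ = Dose_iv / CL
        = 300 / 8.2 = 36.5854 mg/L·hr

AUC = 36.6 mg/L·hr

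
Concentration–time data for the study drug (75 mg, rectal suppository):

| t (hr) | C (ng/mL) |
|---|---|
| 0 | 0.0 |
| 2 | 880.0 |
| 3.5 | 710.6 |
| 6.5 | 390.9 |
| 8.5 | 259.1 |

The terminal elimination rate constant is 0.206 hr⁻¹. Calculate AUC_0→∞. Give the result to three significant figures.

Trapezoidal AUC_0→8.5:
  [0→2]: (0.0+880.0)/2 × 2 = 880.0
  [2→3.5]: (880.0+710.6)/2 × 1.5 = 1192.95
  [3.5→6.5]: (710.6+390.9)/2 × 3 = 1652.25
  [6.5→8.5]: (390.9+259.1)/2 × 2 = 650.0
  Sum = 4375.2 ng/mL·hr
Extrapolated tail: C_last / k_e = 259.1 / 0.206 = 1257.767
AUC_0→∞ = 4375.2 + 1257.767 = 5632.967 ng/mL·hr

AUC = 5630 ng/mL·hr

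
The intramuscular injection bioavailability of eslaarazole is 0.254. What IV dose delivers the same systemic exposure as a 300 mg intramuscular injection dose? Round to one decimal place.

Systemic exposure from an extravascular dose = F × D_ev, so the equivalent IV dose is F × D_ev.
D_iv = F × D_ev = 0.254 × 300 = 76.2 mg

D_iv = 76.2 mg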